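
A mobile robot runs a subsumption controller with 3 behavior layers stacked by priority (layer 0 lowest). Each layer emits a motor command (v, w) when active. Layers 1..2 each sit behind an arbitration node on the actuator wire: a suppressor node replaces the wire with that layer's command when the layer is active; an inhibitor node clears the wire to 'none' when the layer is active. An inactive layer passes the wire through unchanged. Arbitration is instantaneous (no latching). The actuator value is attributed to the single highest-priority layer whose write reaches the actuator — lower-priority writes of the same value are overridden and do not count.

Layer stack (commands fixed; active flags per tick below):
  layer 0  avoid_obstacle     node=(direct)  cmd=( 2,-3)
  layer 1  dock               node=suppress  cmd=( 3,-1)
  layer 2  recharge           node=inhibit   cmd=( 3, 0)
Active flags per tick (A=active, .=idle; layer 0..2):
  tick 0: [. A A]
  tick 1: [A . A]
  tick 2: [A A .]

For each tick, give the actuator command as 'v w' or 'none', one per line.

none
none
3 -1

tick 0:
  layer 0 (avoid_obstacle) idle — none
  layer 1 (dock) active — suppresses: (3, -1)
  layer 2 (recharge) active — inhibits: none
  → actuator none
tick 1:
  layer 0 (avoid_obstacle) active — direct: (2, -3)
  layer 1 (dock) idle — unchanged: (2, -3)
  layer 2 (recharge) active — inhibits: none
  → actuator none
tick 2:
  layer 0 (avoid_obstacle) active — direct: (2, -3)
  layer 1 (dock) active — suppresses: (3, -1)
  layer 2 (recharge) idle — unchanged: (3, -1)
  → actuator (3, -1)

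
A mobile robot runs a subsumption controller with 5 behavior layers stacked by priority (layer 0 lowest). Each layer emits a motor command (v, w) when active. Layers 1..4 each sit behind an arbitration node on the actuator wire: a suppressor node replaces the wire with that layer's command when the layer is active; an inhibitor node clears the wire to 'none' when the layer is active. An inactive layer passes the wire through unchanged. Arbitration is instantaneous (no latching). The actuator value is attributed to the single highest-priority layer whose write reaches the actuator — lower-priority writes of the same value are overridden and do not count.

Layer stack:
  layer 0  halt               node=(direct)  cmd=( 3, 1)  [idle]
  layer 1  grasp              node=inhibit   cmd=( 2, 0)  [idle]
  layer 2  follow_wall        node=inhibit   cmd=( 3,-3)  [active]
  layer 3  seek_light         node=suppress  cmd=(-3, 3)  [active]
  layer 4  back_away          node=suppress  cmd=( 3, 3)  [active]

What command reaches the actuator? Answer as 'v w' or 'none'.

3 3

L0 halt: idle → wire = none
L1 grasp: idle → wire stays none
L2 follow_wall: active, inhibitor → wire = none
L3 seek_light: active, suppressor → wire = (-3, 3)
L4 back_away: active, suppressor → wire = (3, 3)
actuator = (3, 3)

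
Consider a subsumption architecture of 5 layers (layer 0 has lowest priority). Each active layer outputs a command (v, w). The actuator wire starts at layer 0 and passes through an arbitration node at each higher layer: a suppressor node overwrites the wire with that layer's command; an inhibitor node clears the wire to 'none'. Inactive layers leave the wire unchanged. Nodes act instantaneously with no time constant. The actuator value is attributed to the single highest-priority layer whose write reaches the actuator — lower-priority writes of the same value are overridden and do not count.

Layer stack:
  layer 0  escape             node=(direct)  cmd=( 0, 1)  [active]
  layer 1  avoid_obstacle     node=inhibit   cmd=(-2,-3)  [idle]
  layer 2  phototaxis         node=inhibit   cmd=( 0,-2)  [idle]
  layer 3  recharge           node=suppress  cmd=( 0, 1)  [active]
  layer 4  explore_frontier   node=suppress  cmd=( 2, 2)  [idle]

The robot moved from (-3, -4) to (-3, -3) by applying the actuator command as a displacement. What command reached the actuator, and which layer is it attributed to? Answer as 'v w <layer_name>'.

0 1 recharge

displacement = (-3, -3) − (-3, -4) = (0, 1)
[0] escape on; wire := (0, 1)
[1] avoid_obstacle off; pass (0, 1)
[2] phototaxis off; pass (0, 1)
[3] recharge on (suppress); wire := (0, 1)
[4] explore_frontier off; pass (0, 1)
output (0, 1) — from layer 3 (recharge)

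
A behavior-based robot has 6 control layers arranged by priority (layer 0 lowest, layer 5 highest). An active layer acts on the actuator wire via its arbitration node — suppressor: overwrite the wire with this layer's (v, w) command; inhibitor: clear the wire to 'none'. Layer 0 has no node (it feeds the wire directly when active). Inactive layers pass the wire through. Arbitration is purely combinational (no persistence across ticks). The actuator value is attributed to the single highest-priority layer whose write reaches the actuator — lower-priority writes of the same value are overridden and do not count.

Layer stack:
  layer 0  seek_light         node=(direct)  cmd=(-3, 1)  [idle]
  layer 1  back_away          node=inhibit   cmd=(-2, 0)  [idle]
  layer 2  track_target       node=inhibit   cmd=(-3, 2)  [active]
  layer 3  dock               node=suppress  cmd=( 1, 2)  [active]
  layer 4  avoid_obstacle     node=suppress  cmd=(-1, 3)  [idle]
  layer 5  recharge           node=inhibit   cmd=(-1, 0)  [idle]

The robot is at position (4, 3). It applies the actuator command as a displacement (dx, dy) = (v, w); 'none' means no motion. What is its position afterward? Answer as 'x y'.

5 5

layer 0 (seek_light) idle — none
layer 1 (back_away) idle — unchanged: none
layer 2 (track_target) active — inhibits: none
layer 3 (dock) active — suppresses: (1, 2)
layer 4 (avoid_obstacle) idle — unchanged: (1, 2)
layer 5 (recharge) idle — unchanged: (1, 2)
→ actuator (1, 2)
position: (4, 3) + (1, 2) = (5, 5)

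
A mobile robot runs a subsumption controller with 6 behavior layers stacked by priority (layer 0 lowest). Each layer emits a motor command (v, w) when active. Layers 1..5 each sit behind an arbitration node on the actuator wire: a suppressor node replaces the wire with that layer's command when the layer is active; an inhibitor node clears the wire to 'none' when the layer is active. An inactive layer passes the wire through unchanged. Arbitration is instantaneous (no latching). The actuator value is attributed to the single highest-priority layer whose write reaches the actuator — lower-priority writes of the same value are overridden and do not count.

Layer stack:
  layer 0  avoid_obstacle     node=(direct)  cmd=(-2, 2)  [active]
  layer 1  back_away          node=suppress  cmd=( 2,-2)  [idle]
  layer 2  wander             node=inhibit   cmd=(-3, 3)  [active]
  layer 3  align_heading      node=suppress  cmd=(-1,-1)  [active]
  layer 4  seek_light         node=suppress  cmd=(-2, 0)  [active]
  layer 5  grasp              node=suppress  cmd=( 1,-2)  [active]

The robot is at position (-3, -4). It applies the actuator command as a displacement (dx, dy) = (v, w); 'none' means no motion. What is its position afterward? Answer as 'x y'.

-2 -6

L0 avoid_obstacle: active, feeds wire = (-2, 2)
L1 back_away: idle → wire stays (-2, 2)
L2 wander: active, inhibitor → wire = none
L3 align_heading: active, suppressor → wire = (-1, -1)
L4 seek_light: active, suppressor → wire = (-2, 0)
L5 grasp: active, suppressor → wire = (1, -2)
actuator = (1, -2)
position: (-3, -4) + (1, -2) = (-2, -6)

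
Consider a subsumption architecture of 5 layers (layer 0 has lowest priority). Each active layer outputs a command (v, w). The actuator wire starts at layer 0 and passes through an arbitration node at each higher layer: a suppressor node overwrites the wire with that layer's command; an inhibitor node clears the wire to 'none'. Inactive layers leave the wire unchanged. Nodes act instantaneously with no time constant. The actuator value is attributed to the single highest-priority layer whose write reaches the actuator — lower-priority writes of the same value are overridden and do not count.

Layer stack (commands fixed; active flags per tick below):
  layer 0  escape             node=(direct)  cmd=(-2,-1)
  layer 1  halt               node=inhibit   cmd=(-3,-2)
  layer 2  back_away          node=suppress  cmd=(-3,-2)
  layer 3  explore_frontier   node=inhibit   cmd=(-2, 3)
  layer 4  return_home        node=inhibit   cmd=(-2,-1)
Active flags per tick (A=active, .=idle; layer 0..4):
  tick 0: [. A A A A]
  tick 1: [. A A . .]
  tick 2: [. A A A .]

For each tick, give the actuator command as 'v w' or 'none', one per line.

none
-3 -2
none

tick 0:
  layer 0 (escape) idle — none
  layer 1 (halt) active — inhibits: none
  layer 2 (back_away) active — suppresses: (-3, -2)
  layer 3 (explore_frontier) active — inhibits: none
  layer 4 (return_home) active — inhibits: none
  → actuator none
tick 1:
  layer 0 (escape) idle — none
  layer 1 (halt) active — inhibits: none
  layer 2 (back_away) active — suppresses: (-3, -2)
  layer 3 (explore_frontier) idle — unchanged: (-3, -2)
  layer 4 (return_home) idle — unchanged: (-3, -2)
  → actuator (-3, -2)
tick 2:
  layer 0 (escape) idle — none
  layer 1 (halt) active — inhibits: none
  layer 2 (back_away) active — suppresses: (-3, -2)
  layer 3 (explore_frontier) active — inhibits: none
  layer 4 (return_home) idle — unchanged: none
  → actuator none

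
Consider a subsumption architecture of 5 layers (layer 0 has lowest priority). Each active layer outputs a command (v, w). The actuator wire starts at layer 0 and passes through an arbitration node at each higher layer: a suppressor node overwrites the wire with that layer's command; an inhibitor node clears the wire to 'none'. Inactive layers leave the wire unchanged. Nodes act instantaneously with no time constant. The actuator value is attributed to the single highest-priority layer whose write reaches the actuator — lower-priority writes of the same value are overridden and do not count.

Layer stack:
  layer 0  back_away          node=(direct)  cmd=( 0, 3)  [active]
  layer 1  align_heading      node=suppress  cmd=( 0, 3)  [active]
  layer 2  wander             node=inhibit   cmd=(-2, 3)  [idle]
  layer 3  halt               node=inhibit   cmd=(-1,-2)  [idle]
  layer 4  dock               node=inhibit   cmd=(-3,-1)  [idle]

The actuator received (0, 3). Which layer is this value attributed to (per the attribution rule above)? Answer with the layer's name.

align_heading

[0] back_away on; wire := (0, 3)
[1] align_heading on (suppress); wire := (0, 3)
[2] wander off; pass (0, 3)
[3] halt off; pass (0, 3)
[4] dock off; pass (0, 3)
output (0, 3)
last writer: layer 1 = align_heading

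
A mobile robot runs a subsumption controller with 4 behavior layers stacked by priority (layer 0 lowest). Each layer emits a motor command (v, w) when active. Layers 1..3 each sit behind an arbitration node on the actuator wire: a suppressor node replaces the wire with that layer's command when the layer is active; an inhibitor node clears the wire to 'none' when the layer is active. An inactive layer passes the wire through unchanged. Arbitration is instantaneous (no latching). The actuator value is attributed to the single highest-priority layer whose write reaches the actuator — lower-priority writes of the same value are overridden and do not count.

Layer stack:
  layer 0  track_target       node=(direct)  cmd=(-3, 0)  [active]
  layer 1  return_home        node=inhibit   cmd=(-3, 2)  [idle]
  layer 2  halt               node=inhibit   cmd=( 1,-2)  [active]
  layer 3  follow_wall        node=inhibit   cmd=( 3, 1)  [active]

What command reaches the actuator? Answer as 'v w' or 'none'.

layer 0 (track_target) active — direct: (-3, 0)
layer 1 (return_home) idle — unchanged: (-3, 0)
layer 2 (halt) active — inhibits: none
layer 3 (follow_wall) active — inhibits: none
→ actuator none

none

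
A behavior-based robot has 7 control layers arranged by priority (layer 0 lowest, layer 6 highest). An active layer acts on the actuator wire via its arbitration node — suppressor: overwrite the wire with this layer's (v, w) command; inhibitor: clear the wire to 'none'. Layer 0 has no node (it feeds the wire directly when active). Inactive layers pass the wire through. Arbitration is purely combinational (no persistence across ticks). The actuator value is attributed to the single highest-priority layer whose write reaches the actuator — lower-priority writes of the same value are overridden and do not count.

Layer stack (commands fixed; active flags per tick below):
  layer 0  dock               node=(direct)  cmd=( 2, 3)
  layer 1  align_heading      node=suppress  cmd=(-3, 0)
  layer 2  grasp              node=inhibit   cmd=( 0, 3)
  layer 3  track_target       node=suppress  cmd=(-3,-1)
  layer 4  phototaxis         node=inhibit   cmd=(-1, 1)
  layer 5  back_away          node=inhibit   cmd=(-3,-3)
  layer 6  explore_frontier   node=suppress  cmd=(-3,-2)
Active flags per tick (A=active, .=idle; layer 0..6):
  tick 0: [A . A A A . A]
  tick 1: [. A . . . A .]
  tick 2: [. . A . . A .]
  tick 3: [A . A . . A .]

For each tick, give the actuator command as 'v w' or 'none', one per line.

tick 0:
  layer 0 (dock) active — direct: (2, 3)
  layer 1 (align_heading) idle — unchanged: (2, 3)
  layer 2 (grasp) active — inhibits: none
  layer 3 (track_target) active — suppresses: (-3, -1)
  layer 4 (phototaxis) active — inhibits: none
  layer 5 (back_away) idle — unchanged: none
  layer 6 (explore_frontier) active — suppresses: (-3, -2)
  → actuator (-3, -2)
tick 1:
  layer 0 (dock) idle — none
  layer 1 (align_heading) active — suppresses: (-3, 0)
  layer 2 (grasp) idle — unchanged: (-3, 0)
  layer 3 (track_target) idle — unchanged: (-3, 0)
  layer 4 (phototaxis) idle — unchanged: (-3, 0)
  layer 5 (back_away) active — inhibits: none
  layer 6 (explore_frontier) idle — unchanged: none
  → actuator none
tick 2:
  layer 0 (dock) idle — none
  layer 1 (align_heading) idle — unchanged: none
  layer 2 (grasp) active — inhibits: none
  layer 3 (track_target) idle — unchanged: none
  layer 4 (phototaxis) idle — unchanged: none
  layer 5 (back_away) active — inhibits: none
  layer 6 (explore_frontier) idle — unchanged: none
  → actuator none
tick 3:
  layer 0 (dock) active — direct: (2, 3)
  layer 1 (align_heading) idle — unchanged: (2, 3)
  layer 2 (grasp) active — inhibits: none
  layer 3 (track_target) idle — unchanged: none
  layer 4 (phototaxis) idle — unchanged: none
  layer 5 (back_away) active — inhibits: none
  layer 6 (explore_frontier) idle — unchanged: none
  → actuator none

-3 -2
none
none
none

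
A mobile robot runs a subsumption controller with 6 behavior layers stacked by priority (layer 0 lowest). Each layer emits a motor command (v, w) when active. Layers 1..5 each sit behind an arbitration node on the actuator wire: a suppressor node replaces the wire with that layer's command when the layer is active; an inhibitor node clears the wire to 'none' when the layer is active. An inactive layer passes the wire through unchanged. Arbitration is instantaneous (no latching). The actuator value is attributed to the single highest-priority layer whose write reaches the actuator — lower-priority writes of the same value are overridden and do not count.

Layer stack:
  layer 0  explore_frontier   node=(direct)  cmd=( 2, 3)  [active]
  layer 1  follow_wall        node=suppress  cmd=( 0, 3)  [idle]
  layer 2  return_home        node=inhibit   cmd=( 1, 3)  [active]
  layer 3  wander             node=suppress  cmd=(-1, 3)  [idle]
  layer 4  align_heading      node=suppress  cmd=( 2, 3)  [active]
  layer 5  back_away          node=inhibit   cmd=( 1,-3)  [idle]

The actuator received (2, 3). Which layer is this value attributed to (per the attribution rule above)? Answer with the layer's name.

align_heading

[0] explore_frontier on; wire := (2, 3)
[1] follow_wall off; pass (2, 3)
[2] return_home on (inhibit); wire := none
[3] wander off; pass none
[4] align_heading on (suppress); wire := (2, 3)
[5] back_away off; pass (2, 3)
output (2, 3)
last writer: layer 4 = align_heading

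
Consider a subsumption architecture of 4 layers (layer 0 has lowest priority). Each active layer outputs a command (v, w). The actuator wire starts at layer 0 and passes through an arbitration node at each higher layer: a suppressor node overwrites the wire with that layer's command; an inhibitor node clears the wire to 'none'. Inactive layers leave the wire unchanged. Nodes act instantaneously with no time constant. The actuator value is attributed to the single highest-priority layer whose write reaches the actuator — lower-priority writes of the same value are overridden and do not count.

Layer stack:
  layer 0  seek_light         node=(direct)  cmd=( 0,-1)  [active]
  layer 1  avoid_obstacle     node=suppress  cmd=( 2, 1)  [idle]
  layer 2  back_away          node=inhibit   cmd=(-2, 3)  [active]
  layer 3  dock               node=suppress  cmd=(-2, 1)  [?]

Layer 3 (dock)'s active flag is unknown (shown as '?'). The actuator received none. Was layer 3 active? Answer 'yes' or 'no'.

If layer 3 is active=yes:
  actuator would be (-2, 1)
If layer 3 is active=no:
  actuator would be none
Observed none, so layer 3 was idle.

no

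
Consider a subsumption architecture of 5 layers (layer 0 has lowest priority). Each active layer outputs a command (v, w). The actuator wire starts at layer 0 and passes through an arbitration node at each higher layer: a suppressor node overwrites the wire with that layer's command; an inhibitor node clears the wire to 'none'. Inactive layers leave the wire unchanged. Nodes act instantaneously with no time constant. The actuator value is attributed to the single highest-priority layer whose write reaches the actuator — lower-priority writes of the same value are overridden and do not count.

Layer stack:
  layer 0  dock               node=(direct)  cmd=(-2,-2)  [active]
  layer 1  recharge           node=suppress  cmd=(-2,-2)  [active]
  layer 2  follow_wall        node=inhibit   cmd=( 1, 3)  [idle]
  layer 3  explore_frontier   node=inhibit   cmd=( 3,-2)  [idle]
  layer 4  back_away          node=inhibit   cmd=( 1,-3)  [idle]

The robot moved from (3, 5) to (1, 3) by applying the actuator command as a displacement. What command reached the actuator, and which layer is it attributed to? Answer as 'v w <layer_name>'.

-2 -2 recharge

displacement = (1, 3) − (3, 5) = (-2, -2)
L0 dock: active, feeds wire = (-2, -2)
L1 recharge: active, suppressor → wire = (-2, -2)
L2 follow_wall: idle → wire stays (-2, -2)
L3 explore_frontier: idle → wire stays (-2, -2)
L4 back_away: idle → wire stays (-2, -2)
actuator = (-2, -2) — from layer 1 (recharge)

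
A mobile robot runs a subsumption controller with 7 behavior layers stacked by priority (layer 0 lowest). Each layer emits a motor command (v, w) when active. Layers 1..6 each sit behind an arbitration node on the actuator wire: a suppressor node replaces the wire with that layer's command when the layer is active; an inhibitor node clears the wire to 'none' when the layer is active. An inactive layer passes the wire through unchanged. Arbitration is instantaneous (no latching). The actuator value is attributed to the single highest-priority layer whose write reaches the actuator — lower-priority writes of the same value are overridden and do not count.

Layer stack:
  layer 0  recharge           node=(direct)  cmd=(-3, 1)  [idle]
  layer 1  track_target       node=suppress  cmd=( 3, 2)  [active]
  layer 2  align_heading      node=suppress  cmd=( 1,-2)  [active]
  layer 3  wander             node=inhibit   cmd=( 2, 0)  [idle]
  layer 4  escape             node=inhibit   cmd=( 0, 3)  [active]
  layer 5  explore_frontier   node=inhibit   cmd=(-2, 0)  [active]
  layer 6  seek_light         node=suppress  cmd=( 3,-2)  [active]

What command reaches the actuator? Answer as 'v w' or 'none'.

L0 recharge: idle → wire = none
L1 track_target: active, suppressor → wire = (3, 2)
L2 align_heading: active, suppressor → wire = (1, -2)
L3 wander: idle → wire stays (1, -2)
L4 escape: active, inhibitor → wire = none
L5 explore_frontier: active, inhibitor → wire = none
L6 seek_light: active, suppressor → wire = (3, -2)
actuator = (3, -2)

3 -2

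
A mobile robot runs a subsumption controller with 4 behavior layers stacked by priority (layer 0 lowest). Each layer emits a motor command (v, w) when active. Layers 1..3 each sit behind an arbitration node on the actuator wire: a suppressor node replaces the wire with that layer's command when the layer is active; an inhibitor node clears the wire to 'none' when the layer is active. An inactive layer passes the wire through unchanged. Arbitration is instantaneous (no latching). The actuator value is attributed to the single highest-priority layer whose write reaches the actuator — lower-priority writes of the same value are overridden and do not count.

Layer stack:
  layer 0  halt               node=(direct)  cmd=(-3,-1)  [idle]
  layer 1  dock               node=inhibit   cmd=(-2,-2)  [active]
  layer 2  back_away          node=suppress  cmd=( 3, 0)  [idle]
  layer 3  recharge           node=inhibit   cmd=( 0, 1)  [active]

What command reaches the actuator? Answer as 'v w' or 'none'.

none

L0 halt: idle → wire = none
L1 dock: active, inhibitor → wire = none
L2 back_away: idle → wire stays none
L3 recharge: active, inhibitor → wire = none
actuator = none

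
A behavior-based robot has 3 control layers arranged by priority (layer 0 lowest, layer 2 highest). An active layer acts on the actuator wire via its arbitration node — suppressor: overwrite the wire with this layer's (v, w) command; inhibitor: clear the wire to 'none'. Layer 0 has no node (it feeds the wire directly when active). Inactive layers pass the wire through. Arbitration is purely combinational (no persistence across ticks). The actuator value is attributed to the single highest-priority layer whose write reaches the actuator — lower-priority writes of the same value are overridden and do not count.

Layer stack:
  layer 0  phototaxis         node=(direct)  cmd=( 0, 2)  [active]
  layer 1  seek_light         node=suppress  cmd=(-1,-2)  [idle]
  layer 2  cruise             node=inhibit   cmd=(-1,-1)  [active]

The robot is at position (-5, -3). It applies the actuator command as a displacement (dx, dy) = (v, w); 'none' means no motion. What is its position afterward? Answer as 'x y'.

layer 0 (phototaxis) active — direct: (0, 2)
layer 1 (seek_light) idle — unchanged: (0, 2)
layer 2 (cruise) active — inhibits: none
→ actuator none
position: (-5, -3) + none = (-5, -3)

-5 -3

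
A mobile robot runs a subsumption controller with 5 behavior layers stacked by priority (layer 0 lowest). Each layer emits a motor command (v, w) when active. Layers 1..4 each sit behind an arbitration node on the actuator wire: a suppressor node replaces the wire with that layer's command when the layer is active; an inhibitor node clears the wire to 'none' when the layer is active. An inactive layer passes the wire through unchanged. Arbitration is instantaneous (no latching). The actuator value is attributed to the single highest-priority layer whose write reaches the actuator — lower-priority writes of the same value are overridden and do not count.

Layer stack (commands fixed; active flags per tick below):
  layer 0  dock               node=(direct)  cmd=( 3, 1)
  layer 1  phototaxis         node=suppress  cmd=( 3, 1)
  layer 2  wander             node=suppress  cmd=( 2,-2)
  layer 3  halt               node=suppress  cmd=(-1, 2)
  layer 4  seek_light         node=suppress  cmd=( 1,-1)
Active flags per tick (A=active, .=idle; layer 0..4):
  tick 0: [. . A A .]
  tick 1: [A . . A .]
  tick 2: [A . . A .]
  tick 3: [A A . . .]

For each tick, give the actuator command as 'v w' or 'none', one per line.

-1 2
-1 2
-1 2
3 1

tick 0:
  [0] dock off; wire := none
  [1] phototaxis off; pass none
  [2] wander on (suppress); wire := (2, -2)
  [3] halt on (suppress); wire := (-1, 2)
  [4] seek_light off; pass (-1, 2)
  output (-1, 2)
tick 1:
  [0] dock on; wire := (3, 1)
  [1] phototaxis off; pass (3, 1)
  [2] wander off; pass (3, 1)
  [3] halt on (suppress); wire := (-1, 2)
  [4] seek_light off; pass (-1, 2)
  output (-1, 2)
tick 2:
  [0] dock on; wire := (3, 1)
  [1] phototaxis off; pass (3, 1)
  [2] wander off; pass (3, 1)
  [3] halt on (suppress); wire := (-1, 2)
  [4] seek_light off; pass (-1, 2)
  output (-1, 2)
tick 3:
  [0] dock on; wire := (3, 1)
  [1] phototaxis on (suppress); wire := (3, 1)
  [2] wander off; pass (3, 1)
  [3] halt off; pass (3, 1)
  [4] seek_light off; pass (3, 1)
  output (3, 1)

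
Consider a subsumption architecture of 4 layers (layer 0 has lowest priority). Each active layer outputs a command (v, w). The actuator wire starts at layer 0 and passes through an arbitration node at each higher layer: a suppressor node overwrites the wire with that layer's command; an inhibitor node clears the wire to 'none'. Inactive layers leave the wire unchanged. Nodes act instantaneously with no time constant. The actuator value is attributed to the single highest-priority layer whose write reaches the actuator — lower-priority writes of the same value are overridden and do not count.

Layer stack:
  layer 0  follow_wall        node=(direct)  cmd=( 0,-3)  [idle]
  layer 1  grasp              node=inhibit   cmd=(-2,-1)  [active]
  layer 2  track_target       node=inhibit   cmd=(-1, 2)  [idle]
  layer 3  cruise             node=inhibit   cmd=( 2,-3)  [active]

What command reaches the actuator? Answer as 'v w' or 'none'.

layer 0 (follow_wall) idle — none
layer 1 (grasp) active — inhibits: none
layer 2 (track_target) idle — unchanged: none
layer 3 (cruise) active — inhibits: none
→ actuator none

none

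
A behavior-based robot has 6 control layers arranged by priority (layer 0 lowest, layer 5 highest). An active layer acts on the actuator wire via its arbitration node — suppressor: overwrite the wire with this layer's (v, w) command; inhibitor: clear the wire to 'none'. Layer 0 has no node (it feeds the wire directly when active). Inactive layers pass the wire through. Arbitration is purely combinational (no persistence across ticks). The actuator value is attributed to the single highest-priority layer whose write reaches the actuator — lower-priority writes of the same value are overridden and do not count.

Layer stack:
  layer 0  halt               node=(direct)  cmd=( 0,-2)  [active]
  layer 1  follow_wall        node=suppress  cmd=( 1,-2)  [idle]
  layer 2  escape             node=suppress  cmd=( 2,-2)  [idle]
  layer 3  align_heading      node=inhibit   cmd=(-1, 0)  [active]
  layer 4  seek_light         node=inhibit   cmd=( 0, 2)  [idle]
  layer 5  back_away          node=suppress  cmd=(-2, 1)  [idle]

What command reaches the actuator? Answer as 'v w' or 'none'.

none

[0] halt on; wire := (0, -2)
[1] follow_wall off; pass (0, -2)
[2] escape off; pass (0, -2)
[3] align_heading on (inhibit); wire := none
[4] seek_light off; pass none
[5] back_away off; pass none
output none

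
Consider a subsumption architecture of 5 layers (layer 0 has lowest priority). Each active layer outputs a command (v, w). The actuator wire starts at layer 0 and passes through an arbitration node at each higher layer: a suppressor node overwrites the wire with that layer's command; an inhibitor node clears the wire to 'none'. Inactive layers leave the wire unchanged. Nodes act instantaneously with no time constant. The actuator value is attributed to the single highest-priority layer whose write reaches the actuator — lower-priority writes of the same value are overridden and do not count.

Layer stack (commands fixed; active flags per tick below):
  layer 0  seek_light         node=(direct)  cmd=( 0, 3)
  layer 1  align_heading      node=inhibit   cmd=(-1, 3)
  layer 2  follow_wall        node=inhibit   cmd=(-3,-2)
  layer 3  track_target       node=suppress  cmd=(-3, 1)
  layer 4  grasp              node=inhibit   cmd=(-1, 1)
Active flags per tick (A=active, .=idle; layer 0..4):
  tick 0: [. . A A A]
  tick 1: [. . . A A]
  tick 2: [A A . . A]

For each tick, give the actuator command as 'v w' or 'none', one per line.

tick 0:
  [0] seek_light off; wire := none
  [1] align_heading off; pass none
  [2] follow_wall on (inhibit); wire := none
  [3] track_target on (suppress); wire := (-3, 1)
  [4] grasp on (inhibit); wire := none
  output none
tick 1:
  [0] seek_light off; wire := none
  [1] align_heading off; pass none
  [2] follow_wall off; pass none
  [3] track_target on (suppress); wire := (-3, 1)
  [4] grasp on (inhibit); wire := none
  output none
tick 2:
  [0] seek_light on; wire := (0, 3)
  [1] align_heading on (inhibit); wire := none
  [2] follow_wall off; pass none
  [3] track_target off; pass none
  [4] grasp on (inhibit); wire := none
  output none

none
none
none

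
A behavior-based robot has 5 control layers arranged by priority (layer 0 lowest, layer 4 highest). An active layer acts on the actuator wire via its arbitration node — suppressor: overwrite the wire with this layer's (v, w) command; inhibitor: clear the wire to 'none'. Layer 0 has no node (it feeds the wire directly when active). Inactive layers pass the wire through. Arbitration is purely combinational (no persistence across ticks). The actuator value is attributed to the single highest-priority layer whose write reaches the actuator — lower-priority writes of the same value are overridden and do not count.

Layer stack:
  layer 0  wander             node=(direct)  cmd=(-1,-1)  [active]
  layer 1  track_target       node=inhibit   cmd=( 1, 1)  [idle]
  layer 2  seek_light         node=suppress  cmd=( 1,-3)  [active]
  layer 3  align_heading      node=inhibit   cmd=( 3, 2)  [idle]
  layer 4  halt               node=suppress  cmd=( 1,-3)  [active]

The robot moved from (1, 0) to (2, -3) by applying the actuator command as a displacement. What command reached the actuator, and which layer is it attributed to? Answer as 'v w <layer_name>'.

1 -3 halt

displacement = (2, -3) − (1, 0) = (1, -3)
layer 0 (wander) active — direct: (-1, -1)
layer 1 (track_target) idle — unchanged: (-1, -1)
layer 2 (seek_light) active — suppresses: (1, -3)
layer 3 (align_heading) idle — unchanged: (1, -3)
layer 4 (halt) active — suppresses: (1, -3)
→ actuator (1, -3) — from layer 4 (halt)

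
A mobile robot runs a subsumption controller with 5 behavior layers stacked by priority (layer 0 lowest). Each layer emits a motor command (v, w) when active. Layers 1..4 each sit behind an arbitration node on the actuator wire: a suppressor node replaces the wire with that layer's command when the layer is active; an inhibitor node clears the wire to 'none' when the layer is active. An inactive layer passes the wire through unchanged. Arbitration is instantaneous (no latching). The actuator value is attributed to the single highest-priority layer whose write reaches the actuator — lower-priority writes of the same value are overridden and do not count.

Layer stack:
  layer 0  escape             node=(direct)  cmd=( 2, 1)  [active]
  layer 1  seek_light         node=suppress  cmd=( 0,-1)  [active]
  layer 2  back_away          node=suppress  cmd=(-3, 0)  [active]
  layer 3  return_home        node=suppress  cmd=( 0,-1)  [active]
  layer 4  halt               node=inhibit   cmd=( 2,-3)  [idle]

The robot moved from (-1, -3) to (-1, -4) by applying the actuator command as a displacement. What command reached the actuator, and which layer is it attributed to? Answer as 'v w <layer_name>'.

displacement = (-1, -4) − (-1, -3) = (0, -1)
layer 0 (escape) active — direct: (2, 1)
layer 1 (seek_light) active — suppresses: (0, -1)
layer 2 (back_away) active — suppresses: (-3, 0)
layer 3 (return_home) active — suppresses: (0, -1)
layer 4 (halt) idle — unchanged: (0, -1)
→ actuator (0, -1) — from layer 3 (return_home)

0 -1 return_home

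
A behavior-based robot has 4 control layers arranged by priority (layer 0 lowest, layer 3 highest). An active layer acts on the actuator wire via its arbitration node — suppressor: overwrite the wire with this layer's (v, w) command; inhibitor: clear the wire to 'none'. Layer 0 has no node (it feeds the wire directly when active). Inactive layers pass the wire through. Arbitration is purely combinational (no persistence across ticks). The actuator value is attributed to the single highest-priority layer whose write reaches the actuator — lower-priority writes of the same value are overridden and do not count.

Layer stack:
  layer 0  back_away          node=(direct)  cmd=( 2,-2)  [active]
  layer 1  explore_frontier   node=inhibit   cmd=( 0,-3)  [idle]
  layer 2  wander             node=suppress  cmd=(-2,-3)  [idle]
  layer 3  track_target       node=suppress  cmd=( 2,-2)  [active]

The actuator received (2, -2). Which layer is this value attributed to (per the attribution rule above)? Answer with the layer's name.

[0] back_away on; wire := (2, -2)
[1] explore_frontier off; pass (2, -2)
[2] wander off; pass (2, -2)
[3] track_target on (suppress); wire := (2, -2)
output (2, -2)
last writer: layer 3 = track_target

track_target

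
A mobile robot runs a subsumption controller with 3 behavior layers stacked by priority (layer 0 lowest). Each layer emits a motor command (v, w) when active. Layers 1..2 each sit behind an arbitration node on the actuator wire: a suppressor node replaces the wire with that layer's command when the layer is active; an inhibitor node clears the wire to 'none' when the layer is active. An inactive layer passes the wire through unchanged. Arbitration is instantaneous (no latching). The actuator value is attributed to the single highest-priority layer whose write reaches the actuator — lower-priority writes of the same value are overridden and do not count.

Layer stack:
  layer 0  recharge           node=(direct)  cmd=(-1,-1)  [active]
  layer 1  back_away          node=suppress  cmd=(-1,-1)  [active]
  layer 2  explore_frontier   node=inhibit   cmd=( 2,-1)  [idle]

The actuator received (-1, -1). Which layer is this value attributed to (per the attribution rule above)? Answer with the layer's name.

back_away

layer 0 (recharge) active — direct: (-1, -1)
layer 1 (back_away) active — suppresses: (-1, -1)
layer 2 (explore_frontier) idle — unchanged: (-1, -1)
→ actuator (-1, -1)
last writer: layer 1 = back_away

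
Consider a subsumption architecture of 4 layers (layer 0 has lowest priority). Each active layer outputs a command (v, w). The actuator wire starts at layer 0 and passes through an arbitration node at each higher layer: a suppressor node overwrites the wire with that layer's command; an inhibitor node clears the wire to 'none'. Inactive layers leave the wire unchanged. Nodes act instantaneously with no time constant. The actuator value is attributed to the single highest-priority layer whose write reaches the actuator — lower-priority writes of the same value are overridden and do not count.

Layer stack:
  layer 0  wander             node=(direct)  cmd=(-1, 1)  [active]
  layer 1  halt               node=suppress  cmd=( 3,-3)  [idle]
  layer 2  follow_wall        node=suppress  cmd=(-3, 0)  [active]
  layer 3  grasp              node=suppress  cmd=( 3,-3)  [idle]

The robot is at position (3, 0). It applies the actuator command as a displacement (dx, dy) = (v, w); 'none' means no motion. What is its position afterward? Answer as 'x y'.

layer 0 (wander) active — direct: (-1, 1)
layer 1 (halt) idle — unchanged: (-1, 1)
layer 2 (follow_wall) active — suppresses: (-3, 0)
layer 3 (grasp) idle — unchanged: (-3, 0)
→ actuator (-3, 0)
position: (3, 0) + (-3, 0) = (0, 0)

0 0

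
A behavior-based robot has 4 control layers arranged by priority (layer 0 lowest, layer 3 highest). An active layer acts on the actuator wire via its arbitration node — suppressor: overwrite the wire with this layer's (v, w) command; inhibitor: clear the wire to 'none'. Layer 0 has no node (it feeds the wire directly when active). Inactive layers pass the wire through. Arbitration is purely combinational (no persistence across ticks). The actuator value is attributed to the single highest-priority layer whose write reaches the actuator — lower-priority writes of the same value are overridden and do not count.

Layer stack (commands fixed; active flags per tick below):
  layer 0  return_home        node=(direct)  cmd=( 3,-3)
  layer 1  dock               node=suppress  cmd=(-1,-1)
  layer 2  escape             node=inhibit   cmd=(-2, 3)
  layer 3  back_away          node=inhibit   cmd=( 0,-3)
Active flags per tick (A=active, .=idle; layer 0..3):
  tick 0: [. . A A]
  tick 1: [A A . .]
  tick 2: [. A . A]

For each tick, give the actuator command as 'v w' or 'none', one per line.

tick 0:
  [0] return_home off; wire := none
  [1] dock off; pass none
  [2] escape on (inhibit); wire := none
  [3] back_away on (inhibit); wire := none
  output none
tick 1:
  [0] return_home on; wire := (3, -3)
  [1] dock on (suppress); wire := (-1, -1)
  [2] escape off; pass (-1, -1)
  [3] back_away off; pass (-1, -1)
  output (-1, -1)
tick 2:
  [0] return_home off; wire := none
  [1] dock on (suppress); wire := (-1, -1)
  [2] escape off; pass (-1, -1)
  [3] back_away on (inhibit); wire := none
  output none

none
-1 -1
none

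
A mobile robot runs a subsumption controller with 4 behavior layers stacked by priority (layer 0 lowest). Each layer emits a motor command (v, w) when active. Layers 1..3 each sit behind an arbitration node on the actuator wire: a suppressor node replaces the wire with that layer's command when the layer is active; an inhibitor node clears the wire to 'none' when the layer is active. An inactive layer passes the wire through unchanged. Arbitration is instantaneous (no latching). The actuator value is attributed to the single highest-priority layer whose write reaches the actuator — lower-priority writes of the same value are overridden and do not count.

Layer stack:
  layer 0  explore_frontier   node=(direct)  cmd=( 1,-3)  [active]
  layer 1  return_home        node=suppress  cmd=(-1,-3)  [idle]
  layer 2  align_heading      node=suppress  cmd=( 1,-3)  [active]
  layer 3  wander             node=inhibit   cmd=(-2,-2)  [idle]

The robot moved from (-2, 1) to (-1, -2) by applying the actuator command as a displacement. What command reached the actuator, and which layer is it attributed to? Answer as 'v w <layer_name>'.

1 -3 align_heading

displacement = (-1, -2) − (-2, 1) = (1, -3)
L0 explore_frontier: active, feeds wire = (1, -3)
L1 return_home: idle → wire stays (1, -3)
L2 align_heading: active, suppressor → wire = (1, -3)
L3 wander: idle → wire stays (1, -3)
actuator = (1, -3) — from layer 2 (align_heading)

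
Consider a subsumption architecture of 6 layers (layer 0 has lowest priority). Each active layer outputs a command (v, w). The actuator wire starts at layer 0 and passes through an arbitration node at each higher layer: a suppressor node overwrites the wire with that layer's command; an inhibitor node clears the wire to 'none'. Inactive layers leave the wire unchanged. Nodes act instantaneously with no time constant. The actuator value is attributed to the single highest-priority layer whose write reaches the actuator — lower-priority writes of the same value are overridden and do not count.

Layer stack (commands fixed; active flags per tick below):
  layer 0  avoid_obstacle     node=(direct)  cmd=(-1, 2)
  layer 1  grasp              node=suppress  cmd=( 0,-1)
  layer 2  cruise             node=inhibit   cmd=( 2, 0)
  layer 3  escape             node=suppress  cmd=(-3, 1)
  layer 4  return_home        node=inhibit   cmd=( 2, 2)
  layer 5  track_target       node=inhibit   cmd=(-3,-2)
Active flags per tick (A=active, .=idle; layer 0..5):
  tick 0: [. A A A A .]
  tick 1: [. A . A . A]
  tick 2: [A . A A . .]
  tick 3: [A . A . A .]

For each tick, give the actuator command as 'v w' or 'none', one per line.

tick 0:
  layer 0 (avoid_obstacle) idle — none
  layer 1 (grasp) active — suppresses: (0, -1)
  layer 2 (cruise) active — inhibits: none
  layer 3 (escape) active — suppresses: (-3, 1)
  layer 4 (return_home) active — inhibits: none
  layer 5 (track_target) idle — unchanged: none
  → actuator none
tick 1:
  layer 0 (avoid_obstacle) idle — none
  layer 1 (grasp) active — suppresses: (0, -1)
  layer 2 (cruise) idle — unchanged: (0, -1)
  layer 3 (escape) active — suppresses: (-3, 1)
  layer 4 (return_home) idle — unchanged: (-3, 1)
  layer 5 (track_target) active — inhibits: none
  → actuator none
tick 2:
  layer 0 (avoid_obstacle) active — direct: (-1, 2)
  layer 1 (grasp) idle — unchanged: (-1, 2)
  layer 2 (cruise) active — inhibits: none
  layer 3 (escape) active — suppresses: (-3, 1)
  layer 4 (return_home) idle — unchanged: (-3, 1)
  layer 5 (track_target) idle — unchanged: (-3, 1)
  → actuator (-3, 1)
tick 3:
  layer 0 (avoid_obstacle) active — direct: (-1, 2)
  layer 1 (grasp) idle — unchanged: (-1, 2)
  layer 2 (cruise) active — inhibits: none
  layer 3 (escape) idle — unchanged: none
  layer 4 (return_home) active — inhibits: none
  layer 5 (track_target) idle — unchanged: none
  → actuator none

none
none
-3 1
none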